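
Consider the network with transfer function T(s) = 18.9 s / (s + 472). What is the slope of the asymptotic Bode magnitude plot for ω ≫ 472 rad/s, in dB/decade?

0 dB/decade

With 1 zero and 1 pole, the high-frequency asymptotic slope is 20 × (1 − 1) = 0 dB/decade.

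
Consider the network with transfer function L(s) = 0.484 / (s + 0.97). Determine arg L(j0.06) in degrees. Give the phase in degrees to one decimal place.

-3.5 deg

∠(j0.06 + 0.97) = arctan(0.06/0.97) = 3.54°
∠L(j0.06) = −3.54° = -3.54°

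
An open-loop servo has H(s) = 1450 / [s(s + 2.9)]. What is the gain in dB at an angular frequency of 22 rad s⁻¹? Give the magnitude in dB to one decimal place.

9.5 dB

|j22 + 2.9| = √(22² + 2.9²) = 22.19
|j22| = 22
|H(j22)| = 1450 / (22.19 × 22) = 2.9702
20 log₁₀(2.9702) = 9.46 dB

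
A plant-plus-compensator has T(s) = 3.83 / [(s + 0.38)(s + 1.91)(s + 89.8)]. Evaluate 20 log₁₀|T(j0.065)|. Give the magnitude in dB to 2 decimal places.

-24.75 dB

|j0.065 + 0.38| = √(0.065² + 0.38²) = 0.3855
|j0.065 + 1.91| = √(0.065² + 1.91²) = 1.911
|j0.065 + 89.8| = √(0.065² + 89.8²) = 89.8
|T(j0.065)| = 3.83 / (0.3855 × 1.911 × 89.8) = 0.057888
20 log₁₀(0.057888) = -24.748 dB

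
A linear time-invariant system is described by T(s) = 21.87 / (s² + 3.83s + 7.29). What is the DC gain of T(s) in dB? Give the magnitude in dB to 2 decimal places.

T(0) = 21.87 / 7.29 = 3
20 log₁₀(3) = 9.542 dB

9.54 dB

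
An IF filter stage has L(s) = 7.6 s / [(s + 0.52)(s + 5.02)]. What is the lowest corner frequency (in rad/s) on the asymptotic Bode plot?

0.52 rad/s

Break frequencies occur at each pole and zero magnitude: 0.52 rad/s, 5.02 rad/s.
The lowest is 0.52 rad/s.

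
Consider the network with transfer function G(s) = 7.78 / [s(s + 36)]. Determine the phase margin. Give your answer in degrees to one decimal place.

89.7°

Gain crossover: |G(jω)| = 1 at ω ≈ 0.216 rad/s.
∠G(j0.216) = −90° − arctan(0.216/36) ≈ -90.34°
PM = 180° + (-90.34°) = 89.66°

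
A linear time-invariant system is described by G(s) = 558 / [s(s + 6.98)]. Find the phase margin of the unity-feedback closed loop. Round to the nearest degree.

17°

Gain crossover: |G(jω)| = 1 at ω ≈ 23.1 rad/sec.
∠G(j23.1) = −90° − arctan(23.1/6.98) ≈ -163.20°
PM = 180° + (-163.20°) = 16.80°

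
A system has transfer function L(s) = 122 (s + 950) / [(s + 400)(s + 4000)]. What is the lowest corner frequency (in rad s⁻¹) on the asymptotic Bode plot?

400 rad s⁻¹

Break frequencies occur at each pole and zero magnitude: 400 rad s⁻¹, 950 rad s⁻¹, 4000 rad s⁻¹.
The lowest is 400 rad s⁻¹.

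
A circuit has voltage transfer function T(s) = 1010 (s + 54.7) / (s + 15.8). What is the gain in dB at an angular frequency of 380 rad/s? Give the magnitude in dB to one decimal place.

|j380 + 54.7| = √(380² + 54.7²) = 383.9
|j380 + 15.8| = √(380² + 15.8²) = 380.3
|T(j380)| = 1010 × 383.9 / 380.3 = 1019.5
20 log₁₀(1019.5) = 60.17 dB

60.2 dB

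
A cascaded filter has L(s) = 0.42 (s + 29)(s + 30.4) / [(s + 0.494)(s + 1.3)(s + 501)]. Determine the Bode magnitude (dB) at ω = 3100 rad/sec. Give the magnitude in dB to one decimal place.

-77.5 dB

|j3100 + 29| = √(3100² + 29²) = 3100
|j3100 + 30.4| = √(3100² + 30.4²) = 3100
|j3100 + 0.494| = √(3100² + 0.494²) = 3100
|j3100 + 1.3| = √(3100² + 1.3²) = 3100
|j3100 + 501| = √(3100² + 501²) = 3140
|L(j3100)| = 0.42 × 3100 × 3100 / (3100 × 3100 × 3140) = 0.00013376
20 log₁₀(0.00013376) = -77.47 dB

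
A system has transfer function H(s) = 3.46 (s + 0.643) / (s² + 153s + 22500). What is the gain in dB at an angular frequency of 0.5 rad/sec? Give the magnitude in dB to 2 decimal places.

|j0.5 + 0.643| = √(0.5² + 0.643²) = 0.8145
|(j0.5)² + 153(j0.5) + 22500| = |22500 + j76.5| = 2.25e+04
|H(j0.5)| = 3.46 × 0.8145 / 2.25e+04 = 0.00012526
20 log₁₀(0.00012526) = -78.044 dB

-78.04 dB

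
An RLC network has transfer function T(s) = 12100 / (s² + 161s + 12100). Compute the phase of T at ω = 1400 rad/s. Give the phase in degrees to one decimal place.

∠[(j1400)² + 161(j1400) + 12100] = ∠[-1.9479e+06 + j2.254e+05] = 173.40°
∠T(j1400) = −173.40° = -173.40°

-173.4 deg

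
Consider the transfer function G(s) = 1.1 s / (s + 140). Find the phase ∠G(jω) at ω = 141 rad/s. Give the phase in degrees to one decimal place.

44.8°

∠(j141) = 90.00°
∠(j141 + 140) = arctan(141/140) = 45.20°
∠G(j141) = 90.00° − 45.20° = 44.80°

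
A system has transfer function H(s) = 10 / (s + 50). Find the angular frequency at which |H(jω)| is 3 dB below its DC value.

For a single-pole low-pass, the −3 dB point is at the pole: ω = 50 rad/s.

50 rad/s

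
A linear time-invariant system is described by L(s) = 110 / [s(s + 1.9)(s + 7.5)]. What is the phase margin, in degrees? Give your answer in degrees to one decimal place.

Gain crossover: |L(jω)| = 1 at ω ≈ 3.42 rad/sec.
∠L(j3.42) = −90° − arctan(3.42/1.9) − arctan(3.42/7.5) ≈ -175.40°
PM = 180° + (-175.40°) = 4.60°

4.6 deg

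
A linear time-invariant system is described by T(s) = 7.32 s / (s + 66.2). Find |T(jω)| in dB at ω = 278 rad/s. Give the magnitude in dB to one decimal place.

|j278| = 278
|j278 + 66.2| = √(278² + 66.2²) = 285.8
|T(j278)| = 7.32 × 278 / 285.8 = 7.1209
20 log₁₀(7.1209) = 17.05 dB

17.1 dB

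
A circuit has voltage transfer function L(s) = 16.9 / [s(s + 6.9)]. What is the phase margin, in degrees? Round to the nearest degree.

Gain crossover: |L(jω)| = 1 at ω ≈ 2.32 rad/s.
∠L(j2.32) = −90° − arctan(2.32/6.9) ≈ -108.59°
PM = 180° + (-108.59°) = 71.41°

71°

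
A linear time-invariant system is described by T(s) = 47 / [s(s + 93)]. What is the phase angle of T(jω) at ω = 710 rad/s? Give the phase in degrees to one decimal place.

-172.5°

∠(j710 + 93) = arctan(710/93) = 82.54°
∠(j710) = 90.00°
∠T(j710) = − (82.54° + 90.00°) = -172.54°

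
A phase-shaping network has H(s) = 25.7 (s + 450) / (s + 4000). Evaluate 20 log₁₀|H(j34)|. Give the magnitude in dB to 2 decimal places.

9.25 dB

|j34 + 450| = √(34² + 450²) = 451.3
|j34 + 4000| = √(34² + 4000²) = 4000
|H(j34)| = 25.7 × 451.3 / 4000 = 2.8994
20 log₁₀(2.8994) = 9.246 dB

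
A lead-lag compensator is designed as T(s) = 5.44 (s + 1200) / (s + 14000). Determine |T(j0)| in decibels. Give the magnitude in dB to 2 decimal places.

-6.63 dB

T(0) = 5.44 × 1200 / 14000 = 0.46629
20 log₁₀(0.46629) = -6.627 dB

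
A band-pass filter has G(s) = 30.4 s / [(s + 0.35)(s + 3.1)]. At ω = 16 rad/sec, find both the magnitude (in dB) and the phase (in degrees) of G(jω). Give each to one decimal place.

|j16| = 16
|j16 + 0.35| = √(16² + 0.35²) = 16
|j16 + 3.1| = √(16² + 3.1²) = 16.3
|G(j16)| = 30.4 × 16 / (16 × 16.3) = 1.8649
20 log₁₀(1.8649) = 5.41 dB
∠(j16) = 90.00°
∠(j16 + 0.35) = arctan(16/0.35) = 88.75°
∠(j16 + 3.1) = arctan(16/3.1) = 79.03°
∠G(j16) = 90.00° − (88.75° + 79.03°) = -77.78°

|G| = 5.4 dB, ∠G = -77.8°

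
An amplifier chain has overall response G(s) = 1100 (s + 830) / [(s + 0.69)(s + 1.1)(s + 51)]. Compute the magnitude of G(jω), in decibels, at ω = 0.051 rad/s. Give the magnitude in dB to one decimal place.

87.4 dB

|j0.051 + 830| = √(0.051² + 830²) = 830
|j0.051 + 0.69| = √(0.051² + 0.69²) = 0.6919
|j0.051 + 1.1| = √(0.051² + 1.1²) = 1.101
|j0.051 + 51| = √(0.051² + 51²) = 51
|G(j0.051)| = 1100 × 830 / (0.6919 × 1.101 × 51) = 23497
20 log₁₀(23497) = 87.42 dB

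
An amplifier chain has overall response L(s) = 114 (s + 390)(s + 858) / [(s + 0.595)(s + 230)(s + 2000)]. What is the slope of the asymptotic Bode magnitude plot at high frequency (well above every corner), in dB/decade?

With 2 zeros and 3 poles, the high-frequency asymptotic slope is 20 × (2 − 3) = -20 dB/decade.

-20 dB/decade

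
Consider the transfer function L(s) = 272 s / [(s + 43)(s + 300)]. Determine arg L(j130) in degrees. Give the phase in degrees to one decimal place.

-5.1°

∠(j130) = 90.00°
∠(j130 + 43) = arctan(130/43) = 71.70°
∠(j130 + 300) = arctan(130/300) = 23.43°
∠L(j130) = 90.00° − (71.70° + 23.43°) = -5.13°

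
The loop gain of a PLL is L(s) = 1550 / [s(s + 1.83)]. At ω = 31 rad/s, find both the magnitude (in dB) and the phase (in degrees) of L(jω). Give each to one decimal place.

|L| = 4.1 dB, ∠L = -176.6°

|j31 + 1.83| = √(31² + 1.83²) = 31.05
|j31| = 31
|L(j31)| = 1550 / (31.05 × 31) = 1.6101
20 log₁₀(1.6101) = 4.14 dB
∠(j31 + 1.83) = arctan(31/1.83) = 86.62°
∠(j31) = 90.00°
∠L(j31) = − (86.62° + 90.00°) = -176.62°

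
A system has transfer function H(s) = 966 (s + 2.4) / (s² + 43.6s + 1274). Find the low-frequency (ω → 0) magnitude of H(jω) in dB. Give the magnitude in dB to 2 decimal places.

H(0) = 966 × 2.4 / 1274 = 1.8198
20 log₁₀(1.8198) = 5.200 dB

5.20 dB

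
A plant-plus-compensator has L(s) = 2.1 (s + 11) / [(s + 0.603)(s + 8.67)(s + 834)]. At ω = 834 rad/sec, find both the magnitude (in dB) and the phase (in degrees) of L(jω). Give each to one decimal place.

|j834 + 11| = √(834² + 11²) = 834.1
|j834 + 0.603| = √(834² + 0.603²) = 834
|j834 + 8.67| = √(834² + 8.67²) = 834
|j834 + 834| = √(834² + 834²) = 1179
|L(j834)| = 2.1 × 834.1 / (834 × 834 × 1179) = 2.1349e-06
20 log₁₀(2.1349e-06) = -113.41 dB
∠(j834 + 11) = arctan(834/11) = 89.24°
∠(j834 + 0.603) = arctan(834/0.603) = 89.96°
∠(j834 + 8.67) = arctan(834/8.67) = 89.40°
∠(j834 + 834) = arctan(834/834) = 45.00°
∠L(j834) = 89.24° − (89.96° + 89.40° + 45.00°) = -135.12°

|L| = -113.4 dB, ∠L = -135.1 deg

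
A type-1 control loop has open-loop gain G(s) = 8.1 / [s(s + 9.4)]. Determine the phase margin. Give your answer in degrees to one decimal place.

Gain crossover: |G(jω)| = 1 at ω ≈ 0.858 rad/sec.
∠G(j0.858) = −90° − arctan(0.858/9.4) ≈ -95.22°
PM = 180° + (-95.22°) = 84.78°

84.8°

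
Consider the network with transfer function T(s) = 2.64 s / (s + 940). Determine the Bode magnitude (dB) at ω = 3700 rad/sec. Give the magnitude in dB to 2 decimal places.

|j3700| = 3700
|j3700 + 940| = √(3700² + 940²) = 3818
|T(j3700)| = 2.64 × 3700 / 3818 = 2.5587
20 log₁₀(2.5587) = 8.160 dB

8.16 dB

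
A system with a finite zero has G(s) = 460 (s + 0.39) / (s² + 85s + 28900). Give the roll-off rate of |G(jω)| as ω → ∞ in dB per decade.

-20 dB/decade

With 1 zero and 2 poles, the high-frequency asymptotic slope is 20 × (1 − 2) = -20 dB/decade.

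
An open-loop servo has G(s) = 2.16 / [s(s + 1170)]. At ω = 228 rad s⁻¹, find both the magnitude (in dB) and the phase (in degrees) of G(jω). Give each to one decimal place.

|G| = -102.0 dB, ∠G = -101.0 deg

|j228 + 1170| = √(228² + 1170²) = 1192
|j228| = 228
|G(j228)| = 2.16 / (1192 × 228) = 7.9477e-06
20 log₁₀(7.9477e-06) = -102.00 dB
∠(j228 + 1170) = arctan(228/1170) = 11.03°
∠(j228) = 90.00°
∠G(j228) = − (11.03° + 90.00°) = -101.03°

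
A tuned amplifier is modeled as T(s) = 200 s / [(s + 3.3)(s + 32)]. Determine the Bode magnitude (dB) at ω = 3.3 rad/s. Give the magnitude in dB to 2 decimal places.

|j3.3| = 3.3
|j3.3 + 3.3| = √(3.3² + 3.3²) = 4.667
|j3.3 + 32| = √(3.3² + 32²) = 32.17
|T(j3.3)| = 200 × 3.3 / (4.667 × 32.17) = 4.3961
20 log₁₀(4.3961) = 12.861 dB

12.86 dB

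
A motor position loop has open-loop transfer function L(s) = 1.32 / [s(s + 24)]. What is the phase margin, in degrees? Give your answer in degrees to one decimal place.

Gain crossover: |L(jω)| = 1 at ω ≈ 0.055 rad/sec.
∠L(j0.055) = −90° − arctan(0.055/24) ≈ -90.13°
PM = 180° + (-90.13°) = 89.87°

89.9°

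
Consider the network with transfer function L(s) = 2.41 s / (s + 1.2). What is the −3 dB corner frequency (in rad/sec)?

1.2 rad/sec

For a single-pole high-pass, the −3 dB point is at the pole: ω = 1.2 rad/sec.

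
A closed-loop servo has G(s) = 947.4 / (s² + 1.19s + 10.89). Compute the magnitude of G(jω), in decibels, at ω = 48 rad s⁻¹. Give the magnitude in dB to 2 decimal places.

-7.68 dB

|(j48)² + 1.19(j48) + 10.89| = |-2293.1 + j57.12| = 2294
|G(j48)| = 947.4 / 2294 = 0.41302
20 log₁₀(0.41302) = -7.681 dB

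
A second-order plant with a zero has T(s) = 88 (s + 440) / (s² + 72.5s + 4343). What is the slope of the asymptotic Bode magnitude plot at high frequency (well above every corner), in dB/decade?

With 1 zero and 2 poles, the high-frequency asymptotic slope is 20 × (1 − 2) = -20 dB/decade.

-20 dB/decade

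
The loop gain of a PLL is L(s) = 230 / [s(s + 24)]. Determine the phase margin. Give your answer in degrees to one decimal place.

69.5 deg

Gain crossover: |L(jω)| = 1 at ω ≈ 8.98 rad/s.
∠L(j8.98) = −90° − arctan(8.98/24) ≈ -110.51°
PM = 180° + (-110.51°) = 69.49°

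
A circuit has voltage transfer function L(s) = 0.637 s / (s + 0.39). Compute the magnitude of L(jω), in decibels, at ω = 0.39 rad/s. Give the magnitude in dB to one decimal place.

|j0.39| = 0.39
|j0.39 + 0.39| = √(0.39² + 0.39²) = 0.5515
|L(j0.39)| = 0.637 × 0.39 / 0.5515 = 0.45043
20 log₁₀(0.45043) = -6.93 dB

-6.9 dB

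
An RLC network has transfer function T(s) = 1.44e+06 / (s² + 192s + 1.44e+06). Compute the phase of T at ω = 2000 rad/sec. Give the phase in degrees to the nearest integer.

∠[(j2000)² + 192(j2000) + 1.44e+06] = ∠[-2.56e+06 + j3.84e+05] = 171.47°
∠T(j2000) = −171.47° = -171.47°

-171 deg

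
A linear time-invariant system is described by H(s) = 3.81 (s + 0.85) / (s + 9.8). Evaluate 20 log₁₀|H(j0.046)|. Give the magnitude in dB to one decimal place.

|j0.046 + 0.85| = √(0.046² + 0.85²) = 0.8512
|j0.046 + 9.8| = √(0.046² + 9.8²) = 9.8
|H(j0.046)| = 3.81 × 0.8512 / 9.8 = 0.33094
20 log₁₀(0.33094) = -9.61 dB

-9.6 dB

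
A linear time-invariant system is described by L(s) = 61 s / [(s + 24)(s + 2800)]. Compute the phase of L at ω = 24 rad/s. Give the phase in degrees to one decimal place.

∠(j24) = 90.00°
∠(j24 + 24) = arctan(24/24) = 45.00°
∠(j24 + 2800) = arctan(24/2800) = 0.49°
∠L(j24) = 90.00° − (45.00° + 0.49°) = 44.51°

44.5 deg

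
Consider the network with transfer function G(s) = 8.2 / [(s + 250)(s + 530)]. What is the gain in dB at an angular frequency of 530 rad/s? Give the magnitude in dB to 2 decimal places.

|j530 + 250| = √(530² + 250²) = 586
|j530 + 530| = √(530² + 530²) = 749.5
|G(j530)| = 8.2 / (586 × 749.5) = 1.8669e-05
20 log₁₀(1.8669e-05) = -94.578 dB

-94.58 dB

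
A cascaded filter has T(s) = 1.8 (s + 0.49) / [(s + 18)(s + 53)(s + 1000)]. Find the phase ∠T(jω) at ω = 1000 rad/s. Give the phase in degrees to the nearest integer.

-131°

∠(j1000 + 0.49) = arctan(1000/0.49) = 89.97°
∠(j1000 + 18) = arctan(1000/18) = 88.97°
∠(j1000 + 53) = arctan(1000/53) = 86.97°
∠(j1000 + 1000) = arctan(1000/1000) = 45.00°
∠T(j1000) = 89.97° − (88.97° + 86.97° + 45.00°) = -130.96°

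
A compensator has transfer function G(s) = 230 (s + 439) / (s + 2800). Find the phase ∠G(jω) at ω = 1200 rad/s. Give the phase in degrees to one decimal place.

46.7 deg

∠(j1200 + 439) = arctan(1200/439) = 69.91°
∠(j1200 + 2800) = arctan(1200/2800) = 23.20°
∠G(j1200) = 69.91° − 23.20° = 46.71°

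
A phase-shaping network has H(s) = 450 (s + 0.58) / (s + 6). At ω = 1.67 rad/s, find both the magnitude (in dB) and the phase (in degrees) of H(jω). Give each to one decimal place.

|H| = 42.1 dB, ∠H = 55.3°

|j1.67 + 0.58| = √(1.67² + 0.58²) = 1.768
|j1.67 + 6| = √(1.67² + 6²) = 6.228
|H(j1.67)| = 450 × 1.768 / 6.228 = 127.73
20 log₁₀(127.73) = 42.13 dB
∠(j1.67 + 0.58) = arctan(1.67/0.58) = 70.85°
∠(j1.67 + 6) = arctan(1.67/6) = 15.55°
∠H(j1.67) = 70.85° − 15.55° = 55.29°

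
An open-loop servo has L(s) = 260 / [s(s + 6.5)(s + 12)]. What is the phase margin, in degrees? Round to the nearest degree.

52 deg

Gain crossover: |L(jω)| = 1 at ω ≈ 2.95 rad/sec.
∠L(j2.95) = −90° − arctan(2.95/6.5) − arctan(2.95/12) ≈ -128.20°
PM = 180° + (-128.20°) = 51.80°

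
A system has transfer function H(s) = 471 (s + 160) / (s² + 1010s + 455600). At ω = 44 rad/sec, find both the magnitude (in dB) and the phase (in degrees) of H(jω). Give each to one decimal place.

|H| = -15.3 dB, ∠H = 9.8°

|j44 + 160| = √(44² + 160²) = 165.9
|(j44)² + 1010(j44) + 455600| = |4.5366e+05 + j44440| = 4.558e+05
|H(j44)| = 471 × 165.9 / 4.558e+05 = 0.17146
20 log₁₀(0.17146) = -15.32 dB
∠(j44 + 160) = arctan(44/160) = 15.38°
∠[(j44)² + 1010(j44) + 455600] = ∠[4.5366e+05 + j44440] = 5.59°
∠H(j44) = 15.38° − 5.59° = 9.78°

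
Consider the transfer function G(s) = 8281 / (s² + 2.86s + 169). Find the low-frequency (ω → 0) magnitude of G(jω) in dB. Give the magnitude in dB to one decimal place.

G(0) = 8281 / 169 = 49
20 log₁₀(49) = 33.80 dB

33.8 dB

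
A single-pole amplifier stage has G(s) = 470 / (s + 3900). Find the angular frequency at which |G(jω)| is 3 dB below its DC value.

3900 rad/sec

For a single-pole low-pass, the −3 dB point is at the pole: ω = 3900 rad/sec.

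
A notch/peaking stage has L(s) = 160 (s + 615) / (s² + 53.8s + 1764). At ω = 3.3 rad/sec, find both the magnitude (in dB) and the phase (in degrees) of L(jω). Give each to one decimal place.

|j3.3 + 615| = √(3.3² + 615²) = 615
|(j3.3)² + 53.8(j3.3) + 1764| = |1753.1 + j177.54| = 1762
|L(j3.3)| = 160 × 615 / 1762 = 55.844
20 log₁₀(55.844) = 34.94 dB
∠(j3.3 + 615) = arctan(3.3/615) = 0.31°
∠[(j3.3)² + 53.8(j3.3) + 1764] = ∠[1753.1 + j177.54] = 5.78°
∠L(j3.3) = 0.31° − 5.78° = -5.48°

|L| = 34.9 dB, ∠L = -5.5 deg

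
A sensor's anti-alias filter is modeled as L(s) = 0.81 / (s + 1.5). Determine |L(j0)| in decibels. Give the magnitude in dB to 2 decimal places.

-5.35 dB

L(0) = 0.81 / 1.5 = 0.54
20 log₁₀(0.54) = -5.352 dB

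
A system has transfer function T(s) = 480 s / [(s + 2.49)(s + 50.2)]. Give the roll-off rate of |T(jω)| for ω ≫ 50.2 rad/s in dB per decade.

-20 dB/decade

With 1 zero and 2 poles, the high-frequency asymptotic slope is 20 × (1 − 2) = -20 dB/decade.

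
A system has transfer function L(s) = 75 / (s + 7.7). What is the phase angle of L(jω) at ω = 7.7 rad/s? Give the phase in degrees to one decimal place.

∠(j7.7 + 7.7) = arctan(7.7/7.7) = 45.00°
∠L(j7.7) = −45.00° = -45.00°

-45.0°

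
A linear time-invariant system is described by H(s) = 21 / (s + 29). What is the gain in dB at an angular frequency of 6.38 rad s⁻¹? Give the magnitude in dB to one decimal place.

|j6.38 + 29| = √(6.38² + 29²) = 29.69
|H(j6.38)| = 21 / 29.69 = 0.70723
20 log₁₀(0.70723) = -3.01 dB

-3.0 dB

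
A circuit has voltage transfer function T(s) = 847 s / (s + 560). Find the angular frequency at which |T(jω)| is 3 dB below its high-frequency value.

560 rad/sec

For a single-pole high-pass, the −3 dB point is at the pole: ω = 560 rad/sec.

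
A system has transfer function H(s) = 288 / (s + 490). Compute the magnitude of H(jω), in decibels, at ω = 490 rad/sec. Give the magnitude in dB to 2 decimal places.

-7.63 dB

|j490 + 490| = √(490² + 490²) = 693
|H(j490)| = 288 / 693 = 0.41561
20 log₁₀(0.41561) = -7.626 dB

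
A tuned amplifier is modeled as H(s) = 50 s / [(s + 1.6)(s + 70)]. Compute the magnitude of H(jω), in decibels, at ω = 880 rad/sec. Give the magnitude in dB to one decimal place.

-24.9 dB

|j880| = 880
|j880 + 1.6| = √(880² + 1.6²) = 880
|j880 + 70| = √(880² + 70²) = 882.8
|H(j880)| = 50 × 880 / (880 × 882.8) = 0.056639
20 log₁₀(0.056639) = -24.94 dB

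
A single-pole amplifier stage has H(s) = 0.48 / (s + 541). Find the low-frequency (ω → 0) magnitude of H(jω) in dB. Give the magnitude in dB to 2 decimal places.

-61.04 dB

H(0) = 0.48 / 541 = 0.00088725
20 log₁₀(0.00088725) = -61.039 dB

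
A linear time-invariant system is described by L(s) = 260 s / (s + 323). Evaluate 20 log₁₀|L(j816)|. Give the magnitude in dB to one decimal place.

47.7 dB

|j816| = 816
|j816 + 323| = √(816² + 323²) = 877.6
|L(j816)| = 260 × 816 / 877.6 = 241.75
20 log₁₀(241.75) = 47.67 dB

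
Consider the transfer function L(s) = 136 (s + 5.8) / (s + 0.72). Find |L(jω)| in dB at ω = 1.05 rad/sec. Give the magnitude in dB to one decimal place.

|j1.05 + 5.8| = √(1.05² + 5.8²) = 5.894
|j1.05 + 0.72| = √(1.05² + 0.72²) = 1.273
|L(j1.05)| = 136 × 5.894 / 1.273 = 629.64
20 log₁₀(629.64) = 55.98 dB

56.0 dB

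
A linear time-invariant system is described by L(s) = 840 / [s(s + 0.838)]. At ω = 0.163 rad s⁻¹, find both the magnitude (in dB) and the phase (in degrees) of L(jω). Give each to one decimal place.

|L| = 75.6 dB, ∠L = -101.0°

|j0.163 + 0.838| = √(0.163² + 0.838²) = 0.8537
|j0.163| = 0.163
|L(j0.163)| = 840 / (0.8537 × 0.163) = 6036.5
20 log₁₀(6036.5) = 75.62 dB
∠(j0.163 + 0.838) = arctan(0.163/0.838) = 11.01°
∠(j0.163) = 90.00°
∠L(j0.163) = − (11.01° + 90.00°) = -101.01°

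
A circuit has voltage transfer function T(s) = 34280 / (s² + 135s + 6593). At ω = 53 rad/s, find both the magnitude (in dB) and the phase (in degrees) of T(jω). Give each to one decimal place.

|T| = 12.5 dB, ∠T = -62.1°

|(j53)² + 135(j53) + 6593| = |3784 + j7155| = 8094
|T(j53)| = 34280 / 8094 = 4.2352
20 log₁₀(4.2352) = 12.54 dB
∠[(j53)² + 135(j53) + 6593] = ∠[3784 + j7155] = 62.13°
∠T(j53) = −62.13° = -62.13°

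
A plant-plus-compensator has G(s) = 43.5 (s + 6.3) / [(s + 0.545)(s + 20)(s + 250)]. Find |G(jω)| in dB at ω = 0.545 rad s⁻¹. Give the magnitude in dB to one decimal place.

|j0.545 + 6.3| = √(0.545² + 6.3²) = 6.324
|j0.545 + 0.545| = √(0.545² + 0.545²) = 0.7707
|j0.545 + 20| = √(0.545² + 20²) = 20.01
|j0.545 + 250| = √(0.545² + 250²) = 250
|G(j0.545)| = 43.5 × 6.324 / (0.7707 × 20.01 × 250) = 0.071352
20 log₁₀(0.071352) = -22.93 dB

-22.9 dB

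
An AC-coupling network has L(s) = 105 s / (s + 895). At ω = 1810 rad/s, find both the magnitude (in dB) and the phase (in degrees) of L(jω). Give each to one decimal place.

|j1810| = 1810
|j1810 + 895| = √(1810² + 895²) = 2019
|L(j1810)| = 105 × 1810 / 2019 = 94.122
20 log₁₀(94.122) = 39.47 dB
∠(j1810) = 90.00°
∠(j1810 + 895) = arctan(1810/895) = 63.69°
∠L(j1810) = 90.00° − 63.69° = 26.31°

|L| = 39.5 dB, ∠L = 26.3 deg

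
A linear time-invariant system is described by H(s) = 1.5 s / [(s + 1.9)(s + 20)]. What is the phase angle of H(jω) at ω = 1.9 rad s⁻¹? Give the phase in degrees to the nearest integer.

40°

∠(j1.9) = 90.00°
∠(j1.9 + 1.9) = arctan(1.9/1.9) = 45.00°
∠(j1.9 + 20) = arctan(1.9/20) = 5.43°
∠H(j1.9) = 90.00° − (45.00° + 5.43°) = 39.57°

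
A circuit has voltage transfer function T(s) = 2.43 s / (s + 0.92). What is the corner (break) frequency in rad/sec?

0.92 rad/sec

The single real pole at s = −0.92 gives a corner at ω = 0.92 rad/sec.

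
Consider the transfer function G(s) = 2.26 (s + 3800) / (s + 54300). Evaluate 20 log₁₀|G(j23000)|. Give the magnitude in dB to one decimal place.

-1.0 dB

|j23000 + 3800| = √(23000² + 3800²) = 2.331e+04
|j23000 + 54300| = √(23000² + 54300²) = 5.897e+04
|G(j23000)| = 2.26 × 2.331e+04 / 5.897e+04 = 0.89341
20 log₁₀(0.89341) = -0.98 dB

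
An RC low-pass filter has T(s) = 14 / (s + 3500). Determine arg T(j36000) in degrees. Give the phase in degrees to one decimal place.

∠(j36000 + 3500) = arctan(36000/3500) = 84.45°
∠T(j36000) = −84.45° = -84.45°

-84.4°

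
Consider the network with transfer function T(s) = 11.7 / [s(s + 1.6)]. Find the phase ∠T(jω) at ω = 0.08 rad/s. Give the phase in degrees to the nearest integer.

-93°

∠(j0.08 + 1.6) = arctan(0.08/1.6) = 2.86°
∠(j0.08) = 90.00°
∠T(j0.08) = − (2.86° + 90.00°) = -92.86°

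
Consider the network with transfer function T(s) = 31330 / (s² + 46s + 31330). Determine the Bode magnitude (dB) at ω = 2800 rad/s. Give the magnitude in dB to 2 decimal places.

-47.93 dB

|(j2800)² + 46(j2800) + 31330| = |-7.8087e+06 + j1.288e+05| = 7.81e+06
|T(j2800)| = 31330 / 7.81e+06 = 0.0040117
20 log₁₀(0.0040117) = -47.934 dB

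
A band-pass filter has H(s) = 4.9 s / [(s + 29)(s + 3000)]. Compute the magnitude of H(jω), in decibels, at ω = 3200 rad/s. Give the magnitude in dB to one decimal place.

-59.0 dB

|j3200| = 3200
|j3200 + 29| = √(3200² + 29²) = 3200
|j3200 + 3000| = √(3200² + 3000²) = 4386
|H(j3200)| = 4.9 × 3200 / (3200 × 4386) = 0.0011171
20 log₁₀(0.0011171) = -59.04 dB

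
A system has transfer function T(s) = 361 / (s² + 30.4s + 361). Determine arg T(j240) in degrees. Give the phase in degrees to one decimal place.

∠[(j240)² + 30.4(j240) + 361] = ∠[-57239 + j7296] = 172.74°
∠T(j240) = −172.74° = -172.74°

-172.7°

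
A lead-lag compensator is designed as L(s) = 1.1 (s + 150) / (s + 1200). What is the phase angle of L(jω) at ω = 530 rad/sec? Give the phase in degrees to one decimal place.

50.4°

∠(j530 + 150) = arctan(530/150) = 74.20°
∠(j530 + 1200) = arctan(530/1200) = 23.83°
∠L(j530) = 74.20° − 23.83° = 50.37°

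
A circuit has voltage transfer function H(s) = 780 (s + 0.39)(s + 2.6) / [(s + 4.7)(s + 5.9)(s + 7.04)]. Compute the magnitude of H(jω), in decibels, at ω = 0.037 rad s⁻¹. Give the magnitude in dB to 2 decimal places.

12.19 dB

|j0.037 + 0.39| = √(0.037² + 0.39²) = 0.3918
|j0.037 + 2.6| = √(0.037² + 2.6²) = 2.6
|j0.037 + 4.7| = √(0.037² + 4.7²) = 4.7
|j0.037 + 5.9| = √(0.037² + 5.9²) = 5.9
|j0.037 + 7.04| = √(0.037² + 7.04²) = 7.04
|H(j0.037)| = 780 × 0.3918 × 2.6 / (4.7 × 5.9 × 7.04) = 4.0698
20 log₁₀(4.0698) = 12.191 dB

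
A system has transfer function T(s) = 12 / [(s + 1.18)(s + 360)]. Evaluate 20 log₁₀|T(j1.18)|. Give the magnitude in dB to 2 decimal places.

|j1.18 + 1.18| = √(1.18² + 1.18²) = 1.669
|j1.18 + 360| = √(1.18² + 360²) = 360
|T(j1.18)| = 12 / (1.669 × 360) = 0.019975
20 log₁₀(0.019975) = -33.990 dB

-33.99 dB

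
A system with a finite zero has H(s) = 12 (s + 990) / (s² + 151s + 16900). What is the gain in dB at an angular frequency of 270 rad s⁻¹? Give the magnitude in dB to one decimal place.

-15.0 dB

|j270 + 990| = √(270² + 990²) = 1026
|(j270)² + 151(j270) + 16900| = |-56000 + j40770| = 6.927e+04
|H(j270)| = 12 × 1026 / 6.927e+04 = 0.17777
20 log₁₀(0.17777) = -15.00 dB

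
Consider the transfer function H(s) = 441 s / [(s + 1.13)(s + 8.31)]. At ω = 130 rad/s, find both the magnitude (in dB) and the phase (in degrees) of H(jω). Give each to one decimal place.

|j130| = 130
|j130 + 1.13| = √(130² + 1.13²) = 130
|j130 + 8.31| = √(130² + 8.31²) = 130.3
|H(j130)| = 441 × 130 / (130 × 130.3) = 3.3853
20 log₁₀(3.3853) = 10.59 dB
∠(j130) = 90.00°
∠(j130 + 1.13) = arctan(130/1.13) = 89.50°
∠(j130 + 8.31) = arctan(130/8.31) = 86.34°
∠H(j130) = 90.00° − (89.50° + 86.34°) = -85.84°

|H| = 10.6 dB, ∠H = -85.8°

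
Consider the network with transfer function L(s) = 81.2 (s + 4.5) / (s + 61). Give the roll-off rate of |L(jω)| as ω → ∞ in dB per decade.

With 1 zero and 1 pole, the high-frequency asymptotic slope is 20 × (1 − 1) = 0 dB/decade.

0 dB/decade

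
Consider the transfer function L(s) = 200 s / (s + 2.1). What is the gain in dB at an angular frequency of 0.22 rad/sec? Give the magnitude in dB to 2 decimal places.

26.38 dB

|j0.22| = 0.22
|j0.22 + 2.1| = √(0.22² + 2.1²) = 2.111
|L(j0.22)| = 200 × 0.22 / 2.111 = 20.838
20 log₁₀(20.838) = 26.377 dB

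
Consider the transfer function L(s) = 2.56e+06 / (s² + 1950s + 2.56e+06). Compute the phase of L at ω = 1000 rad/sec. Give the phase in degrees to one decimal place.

-51.3 deg

∠[(j1000)² + 1950(j1000) + 2.56e+06] = ∠[1.56e+06 + j1.95e+06] = 51.34°
∠L(j1000) = −51.34° = -51.34°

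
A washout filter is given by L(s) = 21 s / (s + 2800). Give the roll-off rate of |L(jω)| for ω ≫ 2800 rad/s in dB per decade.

0 dB/decade

With 1 zero and 1 pole, the high-frequency asymptotic slope is 20 × (1 − 1) = 0 dB/decade.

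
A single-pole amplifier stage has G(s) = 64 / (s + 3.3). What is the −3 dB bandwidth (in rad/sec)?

3.3 rad/sec

For a single-pole low-pass, the −3 dB point is at the pole: ω = 3.3 rad/sec.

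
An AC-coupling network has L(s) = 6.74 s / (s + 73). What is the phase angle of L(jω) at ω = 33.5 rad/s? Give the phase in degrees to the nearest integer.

65°

∠(j33.5) = 90.00°
∠(j33.5 + 73) = arctan(33.5/73) = 24.65°
∠L(j33.5) = 90.00° − 24.65° = 65.35°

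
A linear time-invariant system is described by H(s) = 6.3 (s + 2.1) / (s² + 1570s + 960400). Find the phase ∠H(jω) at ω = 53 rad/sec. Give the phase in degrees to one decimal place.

∠(j53 + 2.1) = arctan(53/2.1) = 87.73°
∠[(j53)² + 1570(j53) + 960400] = ∠[9.5759e+05 + j83210] = 4.97°
∠H(j53) = 87.73° − 4.97° = 82.76°

82.8°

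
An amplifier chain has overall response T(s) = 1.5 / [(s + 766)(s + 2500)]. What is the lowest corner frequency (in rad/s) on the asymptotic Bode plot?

766 rad/s

Break frequencies occur at each pole and zero magnitude: 766 rad/s, 2500 rad/s.
The lowest is 766 rad/s.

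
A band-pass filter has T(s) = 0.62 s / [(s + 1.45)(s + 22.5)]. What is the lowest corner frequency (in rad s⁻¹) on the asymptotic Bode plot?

1.45 rad s⁻¹

Break frequencies occur at each pole and zero magnitude: 1.45 rad s⁻¹, 22.5 rad s⁻¹.
The lowest is 1.45 rad s⁻¹.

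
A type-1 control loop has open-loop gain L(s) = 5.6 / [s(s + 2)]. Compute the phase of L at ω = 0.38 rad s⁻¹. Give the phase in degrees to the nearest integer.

-101°

∠(j0.38 + 2) = arctan(0.38/2) = 10.76°
∠(j0.38) = 90.00°
∠L(j0.38) = − (10.76° + 90.00°) = -100.76°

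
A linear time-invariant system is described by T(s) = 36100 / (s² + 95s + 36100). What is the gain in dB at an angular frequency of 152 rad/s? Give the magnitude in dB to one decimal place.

|(j152)² + 95(j152) + 36100| = |12996 + j14440| = 1.943e+04
|T(j152)| = 36100 / 1.943e+04 = 1.8582
20 log₁₀(1.8582) = 5.38 dB

5.4 dB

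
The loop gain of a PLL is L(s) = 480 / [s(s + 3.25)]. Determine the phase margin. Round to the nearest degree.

Gain crossover: |L(jω)| = 1 at ω ≈ 21.8 rad/sec.
∠L(j21.8) = −90° − arctan(21.8/3.25) ≈ -171.52°
PM = 180° + (-171.52°) = 8.48°

8°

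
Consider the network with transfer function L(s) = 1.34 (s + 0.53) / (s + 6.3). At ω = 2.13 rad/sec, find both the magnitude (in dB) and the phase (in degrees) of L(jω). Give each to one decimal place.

|L| = -7.1 dB, ∠L = 57.3°

|j2.13 + 0.53| = √(2.13² + 0.53²) = 2.195
|j2.13 + 6.3| = √(2.13² + 6.3²) = 6.65
|L(j2.13)| = 1.34 × 2.195 / 6.65 = 0.44227
20 log₁₀(0.44227) = -7.09 dB
∠(j2.13 + 0.53) = arctan(2.13/0.53) = 76.03°
∠(j2.13 + 6.3) = arctan(2.13/6.3) = 18.68°
∠L(j2.13) = 76.03° − 18.68° = 57.35°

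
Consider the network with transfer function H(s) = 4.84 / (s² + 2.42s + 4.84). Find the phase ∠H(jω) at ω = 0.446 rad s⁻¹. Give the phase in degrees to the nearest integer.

-13°

∠[(j0.446)² + 2.42(j0.446) + 4.84] = ∠[4.6411 + j1.0793] = 13.09°
∠H(j0.446) = −13.09° = -13.09°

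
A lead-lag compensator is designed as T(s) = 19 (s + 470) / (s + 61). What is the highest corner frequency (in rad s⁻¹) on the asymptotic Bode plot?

470 rad s⁻¹

Break frequencies occur at each pole and zero magnitude: 61 rad s⁻¹, 470 rad s⁻¹.
The highest is 470 rad s⁻¹.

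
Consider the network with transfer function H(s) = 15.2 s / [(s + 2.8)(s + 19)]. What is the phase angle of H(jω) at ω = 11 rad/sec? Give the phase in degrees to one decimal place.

∠(j11) = 90.00°
∠(j11 + 2.8) = arctan(11/2.8) = 75.72°
∠(j11 + 19) = arctan(11/19) = 30.07°
∠H(j11) = 90.00° − (75.72° + 30.07°) = -15.79°

-15.8°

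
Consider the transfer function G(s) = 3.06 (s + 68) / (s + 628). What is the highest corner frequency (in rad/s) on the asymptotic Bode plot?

Break frequencies occur at each pole and zero magnitude: 68 rad/s, 628 rad/s.
The highest is 628 rad/s.

628 rad/s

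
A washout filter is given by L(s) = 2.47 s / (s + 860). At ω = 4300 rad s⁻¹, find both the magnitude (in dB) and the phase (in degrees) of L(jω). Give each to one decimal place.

|j4300| = 4300
|j4300 + 860| = √(4300² + 860²) = 4385
|L(j4300)| = 2.47 × 4300 / 4385 = 2.422
20 log₁₀(2.422) = 7.68 dB
∠(j4300) = 90.00°
∠(j4300 + 860) = arctan(4300/860) = 78.69°
∠L(j4300) = 90.00° − 78.69° = 11.31°

|L| = 7.7 dB, ∠L = 11.3°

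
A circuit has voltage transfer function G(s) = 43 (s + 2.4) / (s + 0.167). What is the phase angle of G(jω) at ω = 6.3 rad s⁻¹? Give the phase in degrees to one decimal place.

∠(j6.3 + 2.4) = arctan(6.3/2.4) = 69.15°
∠(j6.3 + 0.167) = arctan(6.3/0.167) = 88.48°
∠G(j6.3) = 69.15° − 88.48° = -19.34°

-19.3 deg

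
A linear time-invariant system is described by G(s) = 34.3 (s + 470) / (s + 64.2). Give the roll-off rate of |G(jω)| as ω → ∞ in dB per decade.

With 1 zero and 1 pole, the high-frequency asymptotic slope is 20 × (1 − 1) = 0 dB/decade.

0 dB/decade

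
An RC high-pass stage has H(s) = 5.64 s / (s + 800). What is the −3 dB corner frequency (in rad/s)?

For a single-pole high-pass, the −3 dB point is at the pole: ω = 800 rad/s.

800 rad/s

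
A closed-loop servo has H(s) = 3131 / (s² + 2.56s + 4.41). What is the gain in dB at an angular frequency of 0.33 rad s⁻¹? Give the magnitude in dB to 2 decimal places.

|(j0.33)² + 2.56(j0.33) + 4.41| = |4.3011 + j0.8448| = 4.383
|H(j0.33)| = 3131 / 4.383 = 714.31
20 log₁₀(714.31) = 57.078 dB

57.08 dB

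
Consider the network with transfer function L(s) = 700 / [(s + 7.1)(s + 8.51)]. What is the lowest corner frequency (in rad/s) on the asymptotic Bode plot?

Break frequencies occur at each pole and zero magnitude: 7.1 rad/s, 8.51 rad/s.
The lowest is 7.1 rad/s.

7.1 rad/s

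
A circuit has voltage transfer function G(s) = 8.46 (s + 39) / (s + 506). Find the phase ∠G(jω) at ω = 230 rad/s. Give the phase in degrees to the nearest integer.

56°

∠(j230 + 39) = arctan(230/39) = 80.38°
∠(j230 + 506) = arctan(230/506) = 24.44°
∠G(j230) = 80.38° − 24.44° = 55.93°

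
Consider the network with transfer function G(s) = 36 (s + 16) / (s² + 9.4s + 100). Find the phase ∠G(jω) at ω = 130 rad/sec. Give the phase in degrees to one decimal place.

-92.9°

∠(j130 + 16) = arctan(130/16) = 82.98°
∠[(j130)² + 9.4(j130) + 100] = ∠[-16800 + j1222] = 175.84°
∠G(j130) = 82.98° − 175.84° = -92.86°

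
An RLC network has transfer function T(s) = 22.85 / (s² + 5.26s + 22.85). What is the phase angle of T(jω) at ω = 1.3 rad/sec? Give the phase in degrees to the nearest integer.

∠[(j1.3)² + 5.26(j1.3) + 22.85] = ∠[21.16 + j6.838] = 17.91°
∠T(j1.3) = −17.91° = -17.91°

-18 deg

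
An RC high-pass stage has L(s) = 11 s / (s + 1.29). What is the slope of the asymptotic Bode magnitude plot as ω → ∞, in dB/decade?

With 1 zero and 1 pole, the high-frequency asymptotic slope is 20 × (1 − 1) = 0 dB/decade.

0 dB/decade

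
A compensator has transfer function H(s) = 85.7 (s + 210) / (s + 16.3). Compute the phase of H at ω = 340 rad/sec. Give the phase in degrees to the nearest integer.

∠(j340 + 210) = arctan(340/210) = 58.30°
∠(j340 + 16.3) = arctan(340/16.3) = 87.26°
∠H(j340) = 58.30° − 87.26° = -28.96°

-29°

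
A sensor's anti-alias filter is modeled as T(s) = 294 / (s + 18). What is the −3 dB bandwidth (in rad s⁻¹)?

18 rad s⁻¹

For a single-pole low-pass, the −3 dB point is at the pole: ω = 18 rad s⁻¹.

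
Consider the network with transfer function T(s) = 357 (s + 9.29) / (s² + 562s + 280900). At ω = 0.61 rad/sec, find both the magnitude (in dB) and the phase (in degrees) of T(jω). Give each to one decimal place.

|j0.61 + 9.29| = √(0.61² + 9.29²) = 9.31
|(j0.61)² + 562(j0.61) + 280900| = |2.809e+05 + j342.82| = 2.809e+05
|T(j0.61)| = 357 × 9.31 / 2.809e+05 = 0.011832
20 log₁₀(0.011832) = -38.54 dB
∠(j0.61 + 9.29) = arctan(0.61/9.29) = 3.76°
∠[(j0.61)² + 562(j0.61) + 280900] = ∠[2.809e+05 + j342.82] = 0.07°
∠T(j0.61) = 3.76° − 0.07° = 3.69°

|T| = -38.5 dB, ∠T = 3.7 deg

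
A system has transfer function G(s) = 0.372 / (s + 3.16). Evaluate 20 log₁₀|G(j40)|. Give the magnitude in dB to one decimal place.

|j40 + 3.16| = √(40² + 3.16²) = 40.12
|G(j40)| = 0.372 / 40.12 = 0.0092711
20 log₁₀(0.0092711) = -40.66 dB

-40.7 dB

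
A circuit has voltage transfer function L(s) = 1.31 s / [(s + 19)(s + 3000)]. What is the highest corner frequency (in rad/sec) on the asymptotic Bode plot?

3000 rad/sec

Break frequencies occur at each pole and zero magnitude: 19 rad/sec, 3000 rad/sec.
The highest is 3000 rad/sec.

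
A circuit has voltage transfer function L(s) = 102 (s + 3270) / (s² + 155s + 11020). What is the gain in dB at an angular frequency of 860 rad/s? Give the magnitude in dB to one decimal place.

-6.6 dB

|j860 + 3270| = √(860² + 3270²) = 3381
|(j860)² + 155(j860) + 11020| = |-7.2858e+05 + j1.333e+05| = 7.407e+05
|L(j860)| = 102 × 3381 / 7.407e+05 = 0.46563
20 log₁₀(0.46563) = -6.64 dB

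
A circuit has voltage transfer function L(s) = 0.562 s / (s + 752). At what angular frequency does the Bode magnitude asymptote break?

752 rad/sec

The single real pole at s = −752 gives a corner at ω = 752 rad/sec.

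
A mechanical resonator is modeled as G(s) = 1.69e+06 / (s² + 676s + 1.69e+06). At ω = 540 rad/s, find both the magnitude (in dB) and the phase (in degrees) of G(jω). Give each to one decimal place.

|G| = 1.4 dB, ∠G = -14.6°

|(j540)² + 676(j540) + 1.69e+06| = |1.3984e+06 + j3.6504e+05| = 1.445e+06
|G(j540)| = 1.69e+06 / 1.445e+06 = 1.1693
20 log₁₀(1.1693) = 1.36 dB
∠[(j540)² + 676(j540) + 1.69e+06] = ∠[1.3984e+06 + j3.6504e+05] = 14.63°
∠G(j540) = −14.63° = -14.63°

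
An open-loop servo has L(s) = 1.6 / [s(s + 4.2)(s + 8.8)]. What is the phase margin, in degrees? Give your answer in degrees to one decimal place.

89.1°

Gain crossover: |L(jω)| = 1 at ω ≈ 0.0433 rad/sec.
∠L(j0.0433) = −90° − arctan(0.0433/4.2) − arctan(0.0433/8.8) ≈ -90.87°
PM = 180° + (-90.87°) = 89.13°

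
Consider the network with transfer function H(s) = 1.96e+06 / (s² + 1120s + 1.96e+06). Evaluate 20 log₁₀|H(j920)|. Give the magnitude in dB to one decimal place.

|(j920)² + 1120(j920) + 1.96e+06| = |1.1136e+06 + j1.0304e+06| = 1.517e+06
|H(j920)| = 1.96e+06 / 1.517e+06 = 1.2919
20 log₁₀(1.2919) = 2.22 dB

2.2 dB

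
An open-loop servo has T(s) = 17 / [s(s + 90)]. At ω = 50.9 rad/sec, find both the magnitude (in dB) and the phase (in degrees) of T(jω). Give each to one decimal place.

|T| = -49.8 dB, ∠T = -119.5°

|j50.9 + 90| = √(50.9² + 90²) = 103.4
|j50.9| = 50.9
|T(j50.9)| = 17 / (103.4 × 50.9) = 0.0032302
20 log₁₀(0.0032302) = -49.82 dB
∠(j50.9 + 90) = arctan(50.9/90) = 29.49°
∠(j50.9) = 90.00°
∠T(j50.9) = − (29.49° + 90.00°) = -119.49°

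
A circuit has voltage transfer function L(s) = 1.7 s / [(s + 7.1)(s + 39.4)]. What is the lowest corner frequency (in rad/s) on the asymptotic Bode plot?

Break frequencies occur at each pole and zero magnitude: 7.1 rad/s, 39.4 rad/s.
The lowest is 7.1 rad/s.

7.1 rad/s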